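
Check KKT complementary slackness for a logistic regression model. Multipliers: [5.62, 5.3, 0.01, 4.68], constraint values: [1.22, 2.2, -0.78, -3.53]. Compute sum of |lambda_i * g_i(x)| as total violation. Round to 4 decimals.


KKT complementary slackness check:
lambda_1 * g_1 = 5.62 * 1.22 = 6.8564
lambda_2 * g_2 = 5.3 * 2.2 = 11.66
lambda_3 * g_3 = 0.01 * -0.78 = -0.0078
lambda_4 * g_4 = 4.68 * -3.53 = -16.5204
Total violation = 6.8564 + 11.66 + 0.0078 + 16.5204 = 35.0446


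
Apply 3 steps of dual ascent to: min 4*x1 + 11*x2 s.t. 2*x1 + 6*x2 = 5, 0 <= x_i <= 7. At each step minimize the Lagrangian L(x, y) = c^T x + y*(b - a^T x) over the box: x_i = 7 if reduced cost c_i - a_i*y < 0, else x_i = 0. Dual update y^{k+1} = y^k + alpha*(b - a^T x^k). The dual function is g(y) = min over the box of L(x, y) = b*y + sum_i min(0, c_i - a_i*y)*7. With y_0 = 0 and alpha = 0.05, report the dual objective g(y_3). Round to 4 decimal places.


Dual ascent for LP: min 4*x1 + 11*x2, 2*x1 + 6*x2 = 5, 0 <= x_i <= 7
Step 1: y^k = 0.0, reduced costs: (4.0, 11.0)
  x^k = (0.0, 0.0), subgradient = b - a^T x = 5.0
  y^{k+1} = 0.0 + 0.05*5.0 = 0.25
Step 2: y^k = 0.25, reduced costs: (3.5, 9.5)
  x^k = (0.0, 0.0), subgradient = b - a^T x = 5.0
  y^{k+1} = 0.25 + 0.05*5.0 = 0.5
Step 3: y^k = 0.5, reduced costs: (3.0, 8.0)
  x^k = (0.0, 0.0), subgradient = b - a^T x = 5.0
  y^{k+1} = 0.5 + 0.05*5.0 = 0.75
Dual objective at y_3 = 0.75: reduced costs (2.5, 6.5), box minimizer x = (0.0, 0.0)
g(y_3) = b*y + (c1 - a1*y)*x1 + (c2 - a2*y)*x2 = 5*0.75 + 2.5*0.0 + 6.5*0.0 = 3.75 + 0.0 + 0.0 = 3.75


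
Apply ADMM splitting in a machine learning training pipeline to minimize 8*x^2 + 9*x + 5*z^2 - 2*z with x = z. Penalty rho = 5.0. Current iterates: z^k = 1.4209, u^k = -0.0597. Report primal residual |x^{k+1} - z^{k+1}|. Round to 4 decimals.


ADMM iteration with rho = 5.0, z^k = 1.4209, u^k = -0.0597
Step 1: x-update.
Minimize 8*x^2 + 9*x + (5.0/2)*(x - 1.4209 - 0.0597)^2
FOC: (2*8 + 5.0)*x = -9 + 5.0*(1.4209 + 0.0597)
x^{k+1} = -0.076
Step 2: z-update.
Minimize 5*z^2 - 2*z + (5.0/2)*(-0.076 - z - 0.0597)^2
FOC: (2*5 + 5.0)*z = 2 + 5.0*(-0.076 - 0.0597)
z^{k+1} = 0.0881
Step 3: u-update.
u^{k+1} = -0.0597 - 0.076 - 0.0881 = -0.2238
Step 4: Primal residual = |-0.076 - 0.0881| = 0.1641


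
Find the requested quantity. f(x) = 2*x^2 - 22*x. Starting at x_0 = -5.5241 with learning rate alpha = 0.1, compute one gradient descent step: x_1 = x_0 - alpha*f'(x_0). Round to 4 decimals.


We compute the gradient at x_0 and apply the update.
f'(x) = 4*x - 22
f'(-5.5241) = 4*-5.5241 - 22 = -44.0964
x_1 = -5.5241 - 0.1*-44.0964 = -1.1145


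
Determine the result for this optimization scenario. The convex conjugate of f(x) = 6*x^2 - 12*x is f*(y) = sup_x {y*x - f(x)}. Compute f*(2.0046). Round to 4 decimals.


f*(y) = sup_x {y*x - a*x^2 - b*x} = sup_x {(y-b)*x - a*x^2}
FOC: (y - b) - 2a*x = 0 => x* = (y - b)/(2a)
x* = (2.0046 + 12)/(2*6) = 1.1671
f*(2.0046) = (y-b)^2/(4a) = (2.0046 + 12)^2/(4*6)
= 196.1288/24 = 8.172


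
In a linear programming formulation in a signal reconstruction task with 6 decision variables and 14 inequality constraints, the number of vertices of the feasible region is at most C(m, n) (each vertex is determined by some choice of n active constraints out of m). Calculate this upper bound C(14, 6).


Each vertex corresponds to some choice of n active constraints out of m, so the number of vertices is at most C(m, n) = m! / (n!(m-n)!).
m = 14, n = 6
Numerator: 14 * 13 * 12 * 11 * 10 * 9
Denominator: 6! = 720
C(14, 6) = 3003


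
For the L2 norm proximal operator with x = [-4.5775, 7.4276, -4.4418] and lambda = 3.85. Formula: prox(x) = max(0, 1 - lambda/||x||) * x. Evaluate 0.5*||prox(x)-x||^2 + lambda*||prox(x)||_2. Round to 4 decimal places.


Step 1: Compute ||x||.
||x|| = 9.7904
Step 2: Compute scaling factor.
scale = max(0, 1 - 3.85/9.7904) = 0.6068
Step 3: prox(x) = [-2.7774, 4.5068, -2.6951]
||prox(x)|| = 5.9404
Step 4: Proximal objective.
0.5*||prox-x||^2 = 7.4113
lambda*||prox|| = 22.8705
Total = 30.2819


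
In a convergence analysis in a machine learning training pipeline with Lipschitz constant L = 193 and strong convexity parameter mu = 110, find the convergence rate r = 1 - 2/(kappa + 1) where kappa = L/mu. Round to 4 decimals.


Step 1: Compute the condition number.
kappa = L/mu = 193/110 = 1.7545
Step 2: Compute the convergence rate.
r = 1 - 2/(kappa + 1) = 1 - 2*mu/(L + mu) = (L - mu)/(L + mu) = 83/303 = 0.2739


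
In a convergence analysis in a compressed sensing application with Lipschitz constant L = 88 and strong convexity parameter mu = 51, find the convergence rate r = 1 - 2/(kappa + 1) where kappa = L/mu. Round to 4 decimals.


Step 1: Compute the condition number.
kappa = L/mu = 88/51 = 1.7255
Step 2: Compute the convergence rate.
r = 1 - 2/(kappa + 1) = 1 - 2*mu/(L + mu) = (L - mu)/(L + mu) = 37/139 = 0.2662


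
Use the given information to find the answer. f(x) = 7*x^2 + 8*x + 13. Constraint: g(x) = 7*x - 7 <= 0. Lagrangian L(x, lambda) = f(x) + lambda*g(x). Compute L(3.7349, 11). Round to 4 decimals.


Step 1: Evaluate f(x).
f(3.7349) = 7*3.7349^2 + 8*3.7349 + 13 = 140.5255
Step 2: Evaluate g(x).
g(3.7349) = 7*3.7349 - 7 = 19.1443
Step 3: Compute Lagrangian.
L = 140.5255 + 11*19.1443 = 351.1128


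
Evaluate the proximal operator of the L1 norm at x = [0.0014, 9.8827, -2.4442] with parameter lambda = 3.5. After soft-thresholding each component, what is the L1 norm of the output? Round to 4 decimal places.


Soft-thresholding with lambda = 3.5:
prox(0.0014) = sign(0.0014)*max(|0.0014| - 3.5, 0) = 0.0
prox(9.8827) = sign(9.8827)*max(|9.8827| - 3.5, 0) = 6.3827
prox(-2.4442) = sign(-2.4442)*max(|-2.4442| - 3.5, 0) = 0.0
prox(x) = [0.0, 6.3827, 0.0]
||prox(x)||_1 = 0.0 + 6.3827 + 0.0 = 6.3827


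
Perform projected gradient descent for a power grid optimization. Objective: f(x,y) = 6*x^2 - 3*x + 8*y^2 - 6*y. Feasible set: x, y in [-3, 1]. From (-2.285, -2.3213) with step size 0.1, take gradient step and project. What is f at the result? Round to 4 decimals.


Step 1: Compute gradient at (-2.285, -2.3213).
grad_x = 2*6*-2.285 - 3 = -30.42
grad_y = 2*8*-2.3213 - 6 = -43.1408
Step 2: Gradient step.
x_raw = -2.285 - 0.1*-30.42 = 0.757
y_raw = -2.3213 - 0.1*-43.1408 = 1.9928
Step 3: Project onto [-3, 1].
x_proj = clip(0.757) = 0.757
y_proj = clip(1.9928) = 1.0
Step 4: Evaluate f.
f(0.757, 1.0) = 3.1673


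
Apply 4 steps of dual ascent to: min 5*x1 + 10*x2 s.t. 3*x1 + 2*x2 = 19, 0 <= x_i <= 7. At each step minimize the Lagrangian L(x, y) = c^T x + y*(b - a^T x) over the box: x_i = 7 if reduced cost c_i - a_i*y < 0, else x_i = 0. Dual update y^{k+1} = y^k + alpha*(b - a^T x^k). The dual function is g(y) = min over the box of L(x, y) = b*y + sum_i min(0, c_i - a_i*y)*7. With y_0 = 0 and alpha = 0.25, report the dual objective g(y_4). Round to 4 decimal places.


Dual ascent for LP: min 5*x1 + 10*x2, 3*x1 + 2*x2 = 19, 0 <= x_i <= 7
Step 1: y^k = 0.0, reduced costs: (5.0, 10.0)
  x^k = (0.0, 0.0), subgradient = b - a^T x = 19.0
  y^{k+1} = 0.0 + 0.25*19.0 = 4.75
Step 2: y^k = 4.75, reduced costs: (-9.25, 0.5)
  x^k = (7.0, 0.0), subgradient = b - a^T x = -2.0
  y^{k+1} = 4.75 + 0.25*-2.0 = 4.25
Step 3: y^k = 4.25, reduced costs: (-7.75, 1.5)
  x^k = (7.0, 0.0), subgradient = b - a^T x = -2.0
  y^{k+1} = 4.25 + 0.25*-2.0 = 3.75
Step 4: y^k = 3.75, reduced costs: (-6.25, 2.5)
  x^k = (7.0, 0.0), subgradient = b - a^T x = -2.0
  y^{k+1} = 3.75 + 0.25*-2.0 = 3.25
Dual objective at y_4 = 3.25: reduced costs (-4.75, 3.5), box minimizer x = (7.0, 0.0)
g(y_4) = b*y + (c1 - a1*y)*x1 + (c2 - a2*y)*x2 = 19*3.25 + (-4.75)*7.0 + 3.5*0.0 = 61.75 - 33.25 + 0.0 = 28.5


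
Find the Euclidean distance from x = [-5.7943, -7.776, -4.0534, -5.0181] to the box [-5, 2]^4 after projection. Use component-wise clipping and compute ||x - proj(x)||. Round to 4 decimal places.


Project each component onto [-5, 2].
clip(-5.7943) = -5.0, clip(-7.776) = -5.0, clip(-4.0534) = -4.0534, clip(-5.0181) = -5.0
Projection = [-5.0, -5.0, -4.0534, -5.0]
Squared diffs: [0.6309, 7.7062, 0.0, 0.0003]
Distance = sqrt(8.3374) = 2.8875


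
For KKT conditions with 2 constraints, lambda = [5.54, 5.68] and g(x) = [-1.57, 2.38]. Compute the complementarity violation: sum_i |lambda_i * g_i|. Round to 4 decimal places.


KKT complementary slackness check:
lambda_1 * g_1 = 5.54 * -1.57 = -8.6978
lambda_2 * g_2 = 5.68 * 2.38 = 13.5184
Total violation = 8.6978 + 13.5184 = 22.2162


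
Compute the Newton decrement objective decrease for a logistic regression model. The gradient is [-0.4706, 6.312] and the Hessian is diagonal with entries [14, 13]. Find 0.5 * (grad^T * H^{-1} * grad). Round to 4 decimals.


Step 1: H is diagonal, so H^(-1) * g = [-0.0336, 0.4855].
Step 2: g^T H^(-1) g = sum_i g_i^2 / H_ii
  = (-0.4706)^2/14 + (6.312)^2/13
  = 0.0158 + 3.0647 = 3.0805
Step 3: Objective decrease = 0.5 * g^T H^(-1) g = 1.5403


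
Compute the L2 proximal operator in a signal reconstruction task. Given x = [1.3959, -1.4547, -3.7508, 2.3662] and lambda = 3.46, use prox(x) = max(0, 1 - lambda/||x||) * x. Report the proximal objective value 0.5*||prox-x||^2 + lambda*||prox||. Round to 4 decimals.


Step 1: Compute ||x||.
||x|| = 4.8716
Step 2: Compute scaling factor.
scale = max(0, 1 - 3.46/4.8716) = 0.2898
Step 3: prox(x) = [0.4045, -0.4215, -1.0868, 0.6856]
||prox(x)|| = 1.4116
Step 4: Proximal objective.
0.5*||prox-x||^2 = 5.9858
lambda*||prox|| = 4.8841
Total = 10.8698


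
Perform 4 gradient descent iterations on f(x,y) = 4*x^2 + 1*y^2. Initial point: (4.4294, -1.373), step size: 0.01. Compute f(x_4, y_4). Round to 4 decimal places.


Gradient descent on f(x,y) = 4*x^2 + 1*y^2.
Starting point: (4.4294, -1.373), alpha = 0.01
Step 1: grad_x = 2*4*4.4294 = 35.4352, grad_y = 2*1*-1.373 = -2.746
  x_1 = 4.4294 - 0.01*35.4352 = 4.075
  y_1 = -1.373 - 0.01*-2.746 = -1.3455
Step 2: grad_x = 2*4*4.075 = 32.6004, grad_y = 2*1*-1.3455 = -2.6911
  x_2 = 4.075 - 0.01*32.6004 = 3.749
  y_2 = -1.3455 - 0.01*-2.6911 = -1.3186
Step 3: grad_x = 2*4*3.749 = 29.9924, grad_y = 2*1*-1.3186 = -2.6373
  x_3 = 3.749 - 0.01*29.9924 = 3.4491
  y_3 = -1.3186 - 0.01*-2.6373 = -1.2923
Step 4: grad_x = 2*4*3.4491 = 27.593, grad_y = 2*1*-1.2923 = -2.5845
  x_4 = 3.4491 - 0.01*27.593 = 3.1732
  y_4 = -1.2923 - 0.01*-2.5845 = -1.2664
f(3.1732, -1.2664) = 4*3.1732^2 + 1*(-1.2664)^2 = 41.8804


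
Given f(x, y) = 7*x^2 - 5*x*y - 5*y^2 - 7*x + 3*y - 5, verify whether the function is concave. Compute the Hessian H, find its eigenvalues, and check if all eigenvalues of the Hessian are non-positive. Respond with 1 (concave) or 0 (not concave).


The Hessian of f(x,y) = 7*x^2 - 5*x*y - 5*y^2 - 7*x + 3*y - 5 is:
H = [[14, -5], [-5, -10]]
Trace = 14 - 10 = 4
Determinant = 14*-10 - (-5)^2 = -165
Discriminant = (4)^2 - 4*-165 = 676.0
Eigenvalues: lambda_1 = -11.0, lambda_2 = 15.0
The function is not concave.

0


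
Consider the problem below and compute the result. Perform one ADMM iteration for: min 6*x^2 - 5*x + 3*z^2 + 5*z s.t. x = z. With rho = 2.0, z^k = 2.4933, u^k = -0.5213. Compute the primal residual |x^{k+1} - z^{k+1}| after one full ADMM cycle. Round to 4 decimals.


ADMM iteration with rho = 2.0, z^k = 2.4933, u^k = -0.5213
Step 1: x-update.
Minimize 6*x^2 - 5*x + (2.0/2)*(x - 2.4933 - 0.5213)^2
FOC: (2*6 + 2.0)*x = 5 + 2.0*(2.4933 + 0.5213)
x^{k+1} = 0.7878
Step 2: z-update.
Minimize 3*z^2 + 5*z + (2.0/2)*(0.7878 - z - 0.5213)^2
FOC: (2*3 + 2.0)*z = -5 + 2.0*(0.7878 - 0.5213)
z^{k+1} = -0.5584
Step 3: u-update.
u^{k+1} = -0.5213 + 0.7878 + 0.5584 = 0.8249
Step 4: Primal residual = |0.7878 + 0.5584| = 1.3462


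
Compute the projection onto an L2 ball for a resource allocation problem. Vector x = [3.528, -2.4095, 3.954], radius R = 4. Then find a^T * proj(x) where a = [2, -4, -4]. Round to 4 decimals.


Step 1: Compute ||x|| (intermediates to 6 decimals).
||x|| = sqrt(3.528^2 + (-2.4095)^2 + 3.954^2) = 5.821219
Step 2: Project.
Since ||x|| > R, scale = R/||x|| = 4/5.821219 = 0.687141, proj(x) = scale * x
proj(x) = [2.424233, -1.655666, 2.716956]
Step 3: Dot product.
a^T * proj(x) = 2*2.424233 - 4*(-1.655666) - 4*2.716956 = 0.6033


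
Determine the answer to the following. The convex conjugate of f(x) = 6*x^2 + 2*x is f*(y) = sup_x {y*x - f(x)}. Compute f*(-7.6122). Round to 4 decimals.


f*(y) = sup_x {y*x - a*x^2 - b*x} = sup_x {(y-b)*x - a*x^2}
FOC: (y - b) - 2a*x = 0 => x* = (y - b)/(2a)
x* = (-7.6122 - 2)/(2*6) = -0.801
f*(-7.6122) = (y-b)^2/(4a) = (-7.6122 - 2)^2/(4*6)
= 92.3944/24 = 3.8498


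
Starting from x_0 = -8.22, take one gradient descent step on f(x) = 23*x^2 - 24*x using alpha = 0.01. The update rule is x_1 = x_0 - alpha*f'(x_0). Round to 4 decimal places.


We compute the gradient at x_0 and apply the update.
f'(x) = 46*x - 24
f'(-8.22) = 46*-8.22 - 24 = -402.12
x_1 = -8.22 - 0.01*-402.12 = -4.1988


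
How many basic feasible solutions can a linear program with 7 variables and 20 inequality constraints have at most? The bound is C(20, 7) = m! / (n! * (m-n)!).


Each vertex corresponds to some choice of n active constraints out of m, so the number of vertices is at most C(m, n) = m! / (n!(m-n)!).
m = 20, n = 7
Numerator: 20 * 19 * 18 * 17 * 16 * 15 * 14
Denominator: 7! = 5040
C(20, 7) = 77520


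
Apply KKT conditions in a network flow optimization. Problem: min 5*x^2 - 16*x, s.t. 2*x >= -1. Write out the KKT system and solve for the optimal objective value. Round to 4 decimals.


Step 1: Try lambda = 0 (constraint inactive).
Stationarity: 2*5*x - 16 = 0
x* = 16/(2*5) = 1.6
Check constraint: 2*1.6 = 3.2 >= -1 -- satisfied.
Step 2: Compute optimal value.
f(x*) = 5*1.6^2 - 16*1.6 = -12.8


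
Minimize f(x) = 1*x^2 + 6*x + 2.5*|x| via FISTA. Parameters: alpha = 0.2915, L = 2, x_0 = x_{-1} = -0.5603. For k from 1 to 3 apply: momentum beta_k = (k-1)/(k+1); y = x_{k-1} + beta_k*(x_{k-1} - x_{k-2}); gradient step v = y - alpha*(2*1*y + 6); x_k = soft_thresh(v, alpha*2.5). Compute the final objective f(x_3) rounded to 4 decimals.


FISTA on f(x) = 1*x^2 + 6*x + 2.5*|x|
L = 2, alpha = 0.2915
Iteration 1: beta = 0.0, y = -0.5603 + 0.0*(-0.5603 + 0.5603) = -0.5603
  grad(y) = 4.8794, v = y - alpha*grad = -1.9826
  prox(v) = soft_thresh(-1.9826, 0.7288) = -1.2539
Iteration 2: beta = 0.3333, y = -1.2539 + 0.3333*(-1.2539 + 0.5603) = -1.4851
  grad(y) = 3.0298, v = y - alpha*grad = -2.3683
  prox(v) = soft_thresh(-2.3683, 0.7288) = -1.6395
Iteration 3: beta = 0.5, y = -1.6395 + 0.5*(-1.6395 + 1.2539) = -1.8324
  grad(y) = 2.3353, v = y - alpha*grad = -2.5131
  prox(v) = soft_thresh(-2.5131, 0.7288) = -1.7843
f(x_3) = 1*(-1.7843)^2 + 6*(-1.7843) + 2.5*|-1.7843| = -3.0613


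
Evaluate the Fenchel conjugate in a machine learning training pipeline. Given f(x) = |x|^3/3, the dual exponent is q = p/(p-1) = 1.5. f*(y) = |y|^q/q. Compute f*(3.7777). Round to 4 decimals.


The conjugate exponent q satisfies 1/p + 1/q = 1.
p = 3, so q = 3/(3 - 1) = 1.5
|y|^q = 3.7777^1.5 = 7.3425
f*(3.7777) = 7.3425 / 1.5 = 4.895


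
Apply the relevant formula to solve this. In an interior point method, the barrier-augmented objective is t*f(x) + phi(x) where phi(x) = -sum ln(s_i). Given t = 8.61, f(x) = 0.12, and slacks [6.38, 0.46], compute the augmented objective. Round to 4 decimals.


Step 1: Compute log-barrier.
ln values: [1.8532, -0.7765]
phi = -(1.8532 - 0.7765) = -1.0766
Step 2: Compute augmented objective.
t*f(x) = 8.61*0.12 = 1.0332
Total = 1.0332 - 1.0766 = -0.0434


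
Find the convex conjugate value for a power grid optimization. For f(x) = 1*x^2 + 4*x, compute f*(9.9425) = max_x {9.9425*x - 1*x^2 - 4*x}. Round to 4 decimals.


f*(y) = sup_x {y*x - a*x^2 - b*x} = sup_x {(y-b)*x - a*x^2}
FOC: (y - b) - 2a*x = 0 => x* = (y - b)/(2a)
x* = (9.9425 - 4)/(2*1) = 2.9713
f*(9.9425) = (y-b)^2/(4a) = (9.9425 - 4)^2/(4*1)
= 35.3133/4 = 8.8283


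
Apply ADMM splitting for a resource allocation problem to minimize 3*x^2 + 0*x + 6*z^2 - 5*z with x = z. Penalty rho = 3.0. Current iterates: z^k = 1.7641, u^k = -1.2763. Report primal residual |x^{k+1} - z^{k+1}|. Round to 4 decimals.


ADMM iteration with rho = 3.0, z^k = 1.7641, u^k = -1.2763
Step 1: x-update.
Minimize 3*x^2 + 0*x + (3.0/2)*(x - 1.7641 - 1.2763)^2
FOC: (2*3 + 3.0)*x = 0 + 3.0*(1.7641 + 1.2763)
x^{k+1} = 1.0135
Step 2: z-update.
Minimize 6*z^2 - 5*z + (3.0/2)*(1.0135 - z - 1.2763)^2
FOC: (2*6 + 3.0)*z = 5 + 3.0*(1.0135 - 1.2763)
z^{k+1} = 0.2808
Step 3: u-update.
u^{k+1} = -1.2763 + 1.0135 - 0.2808 = -0.5436
Step 4: Primal residual = |1.0135 - 0.2808| = 0.7327


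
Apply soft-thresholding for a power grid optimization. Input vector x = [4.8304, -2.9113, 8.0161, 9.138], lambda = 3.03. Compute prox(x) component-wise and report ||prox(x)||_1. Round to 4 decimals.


Soft-thresholding with lambda = 3.03:
prox(4.8304) = sign(4.8304)*max(|4.8304| - 3.03, 0) = 1.8004
prox(-2.9113) = sign(-2.9113)*max(|-2.9113| - 3.03, 0) = 0.0
prox(8.0161) = sign(8.0161)*max(|8.0161| - 3.03, 0) = 4.9861
prox(9.138) = sign(9.138)*max(|9.138| - 3.03, 0) = 6.108
prox(x) = [1.8004, 0.0, 4.9861, 6.108]
||prox(x)||_1 = 1.8004 + 0.0 + 4.9861 + 6.108 = 12.8945


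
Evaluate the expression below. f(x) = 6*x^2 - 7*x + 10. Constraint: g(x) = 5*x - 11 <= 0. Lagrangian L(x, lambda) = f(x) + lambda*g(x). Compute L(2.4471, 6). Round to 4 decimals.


Step 1: Evaluate f(x).
f(2.4471) = 6*2.4471^2 - 7*2.4471 + 10 = 28.8001
Step 2: Evaluate g(x).
g(2.4471) = 5*2.4471 - 11 = 1.2355
Step 3: Compute Lagrangian.
L = 28.8001 + 6*1.2355 = 36.2131


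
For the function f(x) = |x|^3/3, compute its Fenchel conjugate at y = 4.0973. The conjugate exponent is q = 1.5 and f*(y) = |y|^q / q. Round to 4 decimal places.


The conjugate exponent q satisfies 1/p + 1/q = 1.
p = 3, so q = 3/(3 - 1) = 1.5
|y|^q = 4.0973^1.5 = 8.2937
f*(4.0973) = 8.2937 / 1.5 = 5.5291


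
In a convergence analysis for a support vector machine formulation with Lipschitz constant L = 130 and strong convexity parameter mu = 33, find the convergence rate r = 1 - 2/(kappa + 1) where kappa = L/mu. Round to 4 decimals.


Step 1: Compute the condition number.
kappa = L/mu = 130/33 = 3.9394
Step 2: Compute the convergence rate.
r = 1 - 2/(kappa + 1) = 1 - 2*mu/(L + mu) = (L - mu)/(L + mu) = 97/163 = 0.5951


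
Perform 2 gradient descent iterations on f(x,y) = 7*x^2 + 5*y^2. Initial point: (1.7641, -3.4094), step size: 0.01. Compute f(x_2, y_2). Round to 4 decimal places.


Gradient descent on f(x,y) = 7*x^2 + 5*y^2.
Starting point: (1.7641, -3.4094), alpha = 0.01
Step 1: grad_x = 2*7*1.7641 = 24.6974, grad_y = 2*5*-3.4094 = -34.094
  x_1 = 1.7641 - 0.01*24.6974 = 1.5171
  y_1 = -3.4094 - 0.01*-34.094 = -3.0685
Step 2: grad_x = 2*7*1.5171 = 21.2398, grad_y = 2*5*-3.0685 = -30.6846
  x_2 = 1.5171 - 0.01*21.2398 = 1.3047
  y_2 = -3.0685 - 0.01*-30.6846 = -2.7616
f(1.3047, -2.7616) = 7*1.3047^2 + 5*(-2.7616)^2 = 50.0488


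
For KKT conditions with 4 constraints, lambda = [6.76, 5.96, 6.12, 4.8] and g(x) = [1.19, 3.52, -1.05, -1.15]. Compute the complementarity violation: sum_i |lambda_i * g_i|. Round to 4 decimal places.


KKT complementary slackness check:
lambda_1 * g_1 = 6.76 * 1.19 = 8.0444
lambda_2 * g_2 = 5.96 * 3.52 = 20.9792
lambda_3 * g_3 = 6.12 * -1.05 = -6.426
lambda_4 * g_4 = 4.8 * -1.15 = -5.52
Total violation = 8.0444 + 20.9792 + 6.426 + 5.52 = 40.9696


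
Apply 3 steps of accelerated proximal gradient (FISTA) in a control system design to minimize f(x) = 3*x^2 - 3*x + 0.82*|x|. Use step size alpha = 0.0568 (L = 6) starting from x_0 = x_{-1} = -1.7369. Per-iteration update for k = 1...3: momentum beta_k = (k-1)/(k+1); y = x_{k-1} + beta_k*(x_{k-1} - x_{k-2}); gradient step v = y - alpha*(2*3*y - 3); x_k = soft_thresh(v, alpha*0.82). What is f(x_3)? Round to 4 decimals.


FISTA on f(x) = 3*x^2 - 3*x + 0.82*|x|
L = 6, alpha = 0.0568
Iteration 1: beta = 0.0, y = -1.7369 + 0.0*(-1.7369 + 1.7369) = -1.7369
  grad(y) = -13.4214, v = y - alpha*grad = -0.9746
  prox(v) = soft_thresh(-0.9746, 0.0466) = -0.928
Iteration 2: beta = 0.3333, y = -0.928 + 0.3333*(-0.928 + 1.7369) = -0.6584
  grad(y) = -6.9501, v = y - alpha*grad = -0.2636
  prox(v) = soft_thresh(-0.2636, 0.0466) = -0.217
Iteration 3: beta = 0.5, y = -0.217 + 0.5*(-0.217 + 0.928) = 0.1385
  grad(y) = -2.1691, v = y - alpha*grad = 0.2617
  prox(v) = soft_thresh(0.2617, 0.0466) = 0.2151
f(x_3) = 3*0.2151^2 - 3*0.2151 + 0.82*|0.2151| = -0.3301


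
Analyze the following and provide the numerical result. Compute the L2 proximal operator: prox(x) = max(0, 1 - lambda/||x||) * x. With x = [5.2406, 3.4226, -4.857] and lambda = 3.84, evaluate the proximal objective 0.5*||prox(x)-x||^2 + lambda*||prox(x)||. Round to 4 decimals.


Step 1: Compute ||x||.
||x|| = 7.9227
Step 2: Compute scaling factor.
scale = max(0, 1 - 3.84/7.9227) = 0.5153
Step 3: prox(x) = [2.7006, 1.7637, -2.5029]
||prox(x)|| = 4.0827
Step 4: Proximal objective.
0.5*||prox-x||^2 = 7.3728
lambda*||prox|| = 15.6776
Total = 23.0502


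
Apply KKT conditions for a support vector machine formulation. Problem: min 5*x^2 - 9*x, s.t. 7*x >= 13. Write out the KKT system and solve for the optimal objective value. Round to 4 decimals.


Step 1: Try lambda = 0 (constraint inactive).
x_unc = 9/(2*5) = 0.9
Check: 7*0.9 = 6.3 < 13 -- violated!
Step 2: Constraint must be active: 7*x = 13
x* = 13/7 = 1.8571 (rounded; the exact value 13/7 is used below)
lambda = (2*5*(13/7) - 9)/7 = 1.3673
Step 3: Compute optimal value.
f(x*) = 5*(13/7)^2 - 9*(13/7) = 0.5306


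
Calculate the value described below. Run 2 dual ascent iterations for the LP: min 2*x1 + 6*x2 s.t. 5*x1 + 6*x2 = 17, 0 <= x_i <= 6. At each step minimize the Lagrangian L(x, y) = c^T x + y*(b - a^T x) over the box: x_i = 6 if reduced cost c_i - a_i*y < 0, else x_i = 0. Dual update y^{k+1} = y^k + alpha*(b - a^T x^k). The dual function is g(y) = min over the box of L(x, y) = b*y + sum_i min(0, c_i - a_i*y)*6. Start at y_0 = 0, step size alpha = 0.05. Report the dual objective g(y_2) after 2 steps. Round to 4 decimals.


Dual ascent for LP: min 2*x1 + 6*x2, 5*x1 + 6*x2 = 17, 0 <= x_i <= 6
Step 1: y^k = 0.0, reduced costs: (2.0, 6.0)
  x^k = (0.0, 0.0), subgradient = b - a^T x = 17.0
  y^{k+1} = 0.0 + 0.05*17.0 = 0.85
Step 2: y^k = 0.85, reduced costs: (-2.25, 0.9)
  x^k = (6.0, 0.0), subgradient = b - a^T x = -13.0
  y^{k+1} = 0.85 + 0.05*-13.0 = 0.2
Dual objective at y_2 = 0.2: reduced costs (1.0, 4.8), box minimizer x = (0.0, 0.0)
g(y_2) = b*y + (c1 - a1*y)*x1 + (c2 - a2*y)*x2 = 17*0.2 + 1.0*0.0 + 4.8*0.0 = 3.4 + 0.0 + 0.0 = 3.4


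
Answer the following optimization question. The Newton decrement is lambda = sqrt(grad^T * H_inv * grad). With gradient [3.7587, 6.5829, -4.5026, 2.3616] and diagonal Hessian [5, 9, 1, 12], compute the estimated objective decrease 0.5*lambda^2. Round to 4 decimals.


Step 1: H is diagonal, so H^(-1) * g = [0.7517, 0.7314, -4.5026, 0.1968].
Step 2: g^T H^(-1) g = sum_i g_i^2 / H_ii
  = (3.7587)^2/5 + (6.5829)^2/9 + (-4.5026)^2/1 + (2.3616)^2/12
  = 2.8256 + 4.815 + 20.2734 + 0.4648 = 28.3787
Step 3: Objective decrease = 0.5 * g^T H^(-1) g = 14.1893


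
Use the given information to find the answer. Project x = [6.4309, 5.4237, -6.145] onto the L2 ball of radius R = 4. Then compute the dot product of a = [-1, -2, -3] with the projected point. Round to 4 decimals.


Step 1: Compute ||x|| (intermediates to 6 decimals).
||x|| = sqrt(6.4309^2 + 5.4237^2 + (-6.145)^2) = 10.417966
Step 2: Project.
Since ||x|| > R, scale = R/||x|| = 4/10.417966 = 0.383952, proj(x) = scale * x
proj(x) = [2.469157, 2.08244, -2.359385]
Step 3: Dot product.
a^T * proj(x) = -1*2.469157 - 2*2.08244 - 3*(-2.359385) = 0.4441


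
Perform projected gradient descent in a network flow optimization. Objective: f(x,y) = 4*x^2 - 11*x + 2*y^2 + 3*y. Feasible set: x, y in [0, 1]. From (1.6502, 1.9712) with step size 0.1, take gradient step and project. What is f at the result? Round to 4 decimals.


Step 1: Compute gradient at (1.6502, 1.9712).
grad_x = 2*4*1.6502 - 11 = 2.2016
grad_y = 2*2*1.9712 + 3 = 10.8848
Step 2: Gradient step.
x_raw = 1.6502 - 0.1*2.2016 = 1.43
y_raw = 1.9712 - 0.1*10.8848 = 0.8827
Step 3: Project onto [0, 1].
x_proj = clip(1.43) = 1.0
y_proj = clip(0.8827) = 0.8827
Step 4: Evaluate f.
f(1.0, 0.8827) = -2.7935


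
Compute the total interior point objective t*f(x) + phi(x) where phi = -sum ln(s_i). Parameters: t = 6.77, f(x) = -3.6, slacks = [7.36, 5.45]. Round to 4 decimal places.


Step 1: Compute log-barrier.
ln values: [1.9961, 1.6956]
phi = -(1.9961 + 1.6956) = -3.6917
Step 2: Compute augmented objective.
t*f(x) = 6.77*-3.6 = -24.372
Total = -24.372 - 3.6917 = -28.0637


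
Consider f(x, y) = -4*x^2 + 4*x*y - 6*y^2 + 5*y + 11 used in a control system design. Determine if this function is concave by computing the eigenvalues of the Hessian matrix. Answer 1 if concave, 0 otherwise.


The Hessian of f(x,y) = -4*x^2 + 4*x*y - 6*y^2 + 5*y + 11 is:
H = [[-8, 4], [4, -12]]
Trace = -8 - 12 = -20
Determinant = -8*-12 - (4)^2 = 80
Discriminant = (-20)^2 - 4*80 = 80.0
Eigenvalues: lambda_1 = -14.4721, lambda_2 = -5.5279
The function is concave.

1


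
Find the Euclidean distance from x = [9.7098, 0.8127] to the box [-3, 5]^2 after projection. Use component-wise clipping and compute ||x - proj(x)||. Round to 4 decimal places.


Project each component onto [-3, 5].
clip(9.7098) = 5.0, clip(0.8127) = 0.8127
Projection = [5.0, 0.8127]
Squared diffs: [22.1822, 0.0]
Distance = sqrt(22.1822) = 4.7098


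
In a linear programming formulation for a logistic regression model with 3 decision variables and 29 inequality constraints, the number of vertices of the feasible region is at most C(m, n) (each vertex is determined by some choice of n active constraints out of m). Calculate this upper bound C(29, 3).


Each vertex corresponds to some choice of n active constraints out of m, so the number of vertices is at most C(m, n) = m! / (n!(m-n)!).
m = 29, n = 3
Numerator: 29 * 28 * 27
Denominator: 3! = 6
C(29, 3) = 3654


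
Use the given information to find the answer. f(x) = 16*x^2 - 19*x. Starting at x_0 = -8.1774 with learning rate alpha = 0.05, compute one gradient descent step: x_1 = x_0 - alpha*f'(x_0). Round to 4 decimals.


We compute the gradient at x_0 and apply the update.
f'(x) = 32*x - 19
f'(-8.1774) = 32*-8.1774 - 19 = -280.6768
x_1 = -8.1774 - 0.05*-280.6768 = 5.8564


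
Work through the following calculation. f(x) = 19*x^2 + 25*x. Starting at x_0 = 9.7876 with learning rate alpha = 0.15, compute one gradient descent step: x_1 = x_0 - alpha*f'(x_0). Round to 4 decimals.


We compute the gradient at x_0 and apply the update.
f'(x) = 38*x + 25
f'(9.7876) = 38*9.7876 + 25 = 396.9288
x_1 = 9.7876 - 0.15*396.9288 = -49.7517


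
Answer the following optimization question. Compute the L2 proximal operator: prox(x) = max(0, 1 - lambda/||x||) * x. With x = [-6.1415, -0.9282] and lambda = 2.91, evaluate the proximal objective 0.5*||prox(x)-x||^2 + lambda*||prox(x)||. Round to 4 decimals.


Step 1: Compute ||x||.
||x|| = 6.2112
Step 2: Compute scaling factor.
scale = max(0, 1 - 2.91/6.2112) = 0.5315
Step 3: prox(x) = [-3.2642, -0.4933]
||prox(x)|| = 3.3012
Step 4: Proximal objective.
0.5*||prox-x||^2 = 4.2341
lambda*||prox|| = 9.6065
Total = 13.8407


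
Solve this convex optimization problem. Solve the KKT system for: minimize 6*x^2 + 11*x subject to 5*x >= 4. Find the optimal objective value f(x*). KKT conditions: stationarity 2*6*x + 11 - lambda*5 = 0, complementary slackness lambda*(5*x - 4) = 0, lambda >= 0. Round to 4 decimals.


Step 1: Try lambda = 0 (constraint inactive).
x_unc = -11/(2*6) = -0.9167
Check: 5*-0.9167 = -4.5835 < 4 -- violated!
Step 2: Constraint must be active: 5*x = 4
x* = 4/5 = 0.8
lambda = (2*6*0.8 + 11)/5 = 4.12
Step 3: Compute optimal value.
f(x*) = 6*0.8^2 + 11*0.8 = 12.64


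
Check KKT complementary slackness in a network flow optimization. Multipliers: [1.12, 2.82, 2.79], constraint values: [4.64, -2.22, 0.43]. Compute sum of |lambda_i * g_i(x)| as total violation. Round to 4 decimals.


KKT complementary slackness check:
lambda_1 * g_1 = 1.12 * 4.64 = 5.1968
lambda_2 * g_2 = 2.82 * -2.22 = -6.2604
lambda_3 * g_3 = 2.79 * 0.43 = 1.1997
Total violation = 5.1968 + 6.2604 + 1.1997 = 12.6569


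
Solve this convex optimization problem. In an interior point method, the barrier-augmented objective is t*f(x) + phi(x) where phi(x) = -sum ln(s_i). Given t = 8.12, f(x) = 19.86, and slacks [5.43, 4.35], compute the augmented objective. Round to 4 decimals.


Step 1: Compute log-barrier.
ln values: [1.6919, 1.4702]
phi = -(1.6919 + 1.4702) = -3.1621
Step 2: Compute augmented objective.
t*f(x) = 8.12*19.86 = 161.2632
Total = 161.2632 - 3.1621 = 158.1011


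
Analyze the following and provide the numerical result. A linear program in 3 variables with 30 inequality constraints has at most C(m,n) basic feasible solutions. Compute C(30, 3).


Each vertex corresponds to some choice of n active constraints out of m, so the number of vertices is at most C(m, n) = m! / (n!(m-n)!).
m = 30, n = 3
Numerator: 30 * 29 * 28
Denominator: 3! = 6
C(30, 3) = 4060


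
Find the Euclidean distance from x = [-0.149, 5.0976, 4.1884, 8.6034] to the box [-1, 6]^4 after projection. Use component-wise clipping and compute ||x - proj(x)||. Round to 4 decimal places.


Project each component onto [-1, 6].
clip(-0.149) = -0.149, clip(5.0976) = 5.0976, clip(4.1884) = 4.1884, clip(8.6034) = 6.0
Projection = [-0.149, 5.0976, 4.1884, 6.0]
Squared diffs: [0.0, 0.0, 0.0, 6.7777]
Distance = sqrt(6.7777) = 2.6034


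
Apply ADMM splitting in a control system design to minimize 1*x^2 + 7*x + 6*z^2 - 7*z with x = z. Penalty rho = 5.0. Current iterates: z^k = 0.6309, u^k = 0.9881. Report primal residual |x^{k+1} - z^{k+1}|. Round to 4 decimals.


ADMM iteration with rho = 5.0, z^k = 0.6309, u^k = 0.9881
Step 1: x-update.
Minimize 1*x^2 + 7*x + (5.0/2)*(x - 0.6309 + 0.9881)^2
FOC: (2*1 + 5.0)*x = -7 + 5.0*(0.6309 - 0.9881)
x^{k+1} = -1.2551
Step 2: z-update.
Minimize 6*z^2 - 7*z + (5.0/2)*(-1.2551 - z + 0.9881)^2
FOC: (2*6 + 5.0)*z = 7 + 5.0*(-1.2551 + 0.9881)
z^{k+1} = 0.3332
Step 3: u-update.
u^{k+1} = 0.9881 - 1.2551 - 0.3332 = -0.6003
Step 4: Primal residual = |-1.2551 - 0.3332| = 1.5884


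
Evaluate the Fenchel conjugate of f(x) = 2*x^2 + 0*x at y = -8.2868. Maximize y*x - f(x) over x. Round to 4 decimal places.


f*(y) = sup_x {y*x - a*x^2 - b*x} = sup_x {(y-b)*x - a*x^2}
FOC: (y - b) - 2a*x = 0 => x* = (y - b)/(2a)
x* = (-8.2868 - 0)/(2*2) = -2.0717
f*(-8.2868) = (y-b)^2/(4a) = (-8.2868 - 0)^2/(4*2)
= 68.6711/8 = 8.5839


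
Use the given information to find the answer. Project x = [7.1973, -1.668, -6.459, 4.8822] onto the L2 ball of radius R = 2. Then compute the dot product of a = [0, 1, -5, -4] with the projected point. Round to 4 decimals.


Step 1: Compute ||x|| (intermediates to 6 decimals).
||x|| = sqrt(7.1973^2 + (-1.668)^2 + (-6.459)^2 + 4.8822^2) = 10.960744
Step 2: Project.
Since ||x|| > R, scale = R/||x|| = 2/10.960744 = 0.182469, proj(x) = scale * x
proj(x) = [1.313284, -0.304358, -1.178567, 0.89085]
Step 3: Dot product.
a^T * proj(x) = 0*1.313284 + 1*(-0.304358) - 5*(-1.178567) - 4*0.89085 = 2.0251


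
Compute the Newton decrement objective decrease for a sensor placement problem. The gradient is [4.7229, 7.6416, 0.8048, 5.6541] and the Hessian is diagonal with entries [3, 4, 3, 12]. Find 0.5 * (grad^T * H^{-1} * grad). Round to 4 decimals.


Step 1: H is diagonal, so H^(-1) * g = [1.5743, 1.9104, 0.2683, 0.4712].
Step 2: g^T H^(-1) g = sum_i g_i^2 / H_ii
  = (4.7229)^2/3 + (7.6416)^2/4 + (0.8048)^2/3 + (5.6541)^2/12
  = 7.4353 + 14.5985 + 0.2159 + 2.6641 = 24.9137
Step 3: Objective decrease = 0.5 * g^T H^(-1) g = 12.4569


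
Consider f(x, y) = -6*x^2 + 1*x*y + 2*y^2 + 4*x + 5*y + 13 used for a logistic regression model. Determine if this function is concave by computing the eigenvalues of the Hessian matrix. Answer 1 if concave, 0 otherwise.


The Hessian of f(x,y) = -6*x^2 + 1*x*y + 2*y^2 + 4*x + 5*y + 13 is:
H = [[-12, 1], [1, 4]]
Trace = -12 + 4 = -8
Determinant = -12*4 - (1)^2 = -49
Discriminant = (-8)^2 - 4*-49 = 260.0
Eigenvalues: lambda_1 = -12.0623, lambda_2 = 4.0623
The function is not concave.

0


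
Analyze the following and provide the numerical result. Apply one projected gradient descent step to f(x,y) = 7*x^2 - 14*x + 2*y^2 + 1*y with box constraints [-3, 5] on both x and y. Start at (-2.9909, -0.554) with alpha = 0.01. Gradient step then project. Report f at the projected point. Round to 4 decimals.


Step 1: Compute gradient at (-2.9909, -0.554).
grad_x = 2*7*-2.9909 - 14 = -55.8726
grad_y = 2*2*-0.554 + 1 = -1.216
Step 2: Gradient step.
x_raw = -2.9909 - 0.01*-55.8726 = -2.4322
y_raw = -0.554 - 0.01*-1.216 = -0.5418
Step 3: Project onto [-3, 5].
x_proj = clip(-2.4322) = -2.4322
y_proj = clip(-0.5418) = -0.5418
Step 4: Evaluate f.
f(-2.4322, -0.5418) = 75.5041


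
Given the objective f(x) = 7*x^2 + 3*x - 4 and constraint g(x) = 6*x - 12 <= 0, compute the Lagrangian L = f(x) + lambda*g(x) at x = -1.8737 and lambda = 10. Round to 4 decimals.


Step 1: Evaluate f(x).
f(-1.8737) = 7*(-1.8737)^2 + 3*(-1.8737) - 4 = 14.9542
Step 2: Evaluate g(x).
g(-1.8737) = 6*-1.8737 - 12 = -23.2422
Step 3: Compute Lagrangian.
L = 14.9542 + 10*-23.2422 = -217.4678


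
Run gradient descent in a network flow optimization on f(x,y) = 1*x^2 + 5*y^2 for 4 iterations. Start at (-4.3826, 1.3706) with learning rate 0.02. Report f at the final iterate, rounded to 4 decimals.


Gradient descent on f(x,y) = 1*x^2 + 5*y^2.
Starting point: (-4.3826, 1.3706), alpha = 0.02
Step 1: grad_x = 2*1*-4.3826 = -8.7652, grad_y = 2*5*1.3706 = 13.706
  x_1 = -4.3826 - 0.02*-8.7652 = -4.2073
  y_1 = 1.3706 - 0.02*13.706 = 1.0965
Step 2: grad_x = 2*1*-4.2073 = -8.4146, grad_y = 2*5*1.0965 = 10.9648
  x_2 = -4.2073 - 0.02*-8.4146 = -4.039
  y_2 = 1.0965 - 0.02*10.9648 = 0.8772
Step 3: grad_x = 2*1*-4.039 = -8.078, grad_y = 2*5*0.8772 = 8.7718
  x_3 = -4.039 - 0.02*-8.078 = -3.8774
  y_3 = 0.8772 - 0.02*8.7718 = 0.7017
Step 4: grad_x = 2*1*-3.8774 = -7.7549, grad_y = 2*5*0.7017 = 7.0175
  x_4 = -3.8774 - 0.02*-7.7549 = -3.7223
  y_4 = 0.7017 - 0.02*7.0175 = 0.5614
f(-3.7223, 0.5614) = 1*(-3.7223)^2 + 5*0.5614^2 = 15.4317


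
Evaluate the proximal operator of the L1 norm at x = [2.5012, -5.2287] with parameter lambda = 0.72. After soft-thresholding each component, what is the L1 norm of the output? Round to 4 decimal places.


Soft-thresholding with lambda = 0.72:
prox(2.5012) = sign(2.5012)*max(|2.5012| - 0.72, 0) = 1.7812
prox(-5.2287) = sign(-5.2287)*max(|-5.2287| - 0.72, 0) = -4.5087
prox(x) = [1.7812, -4.5087]
||prox(x)||_1 = 1.7812 + 4.5087 = 6.2899


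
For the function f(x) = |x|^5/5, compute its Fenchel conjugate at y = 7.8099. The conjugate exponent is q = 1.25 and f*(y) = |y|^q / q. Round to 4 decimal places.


The conjugate exponent q satisfies 1/p + 1/q = 1.
p = 5, so q = 5/(5 - 1) = 1.25
|y|^q = 7.8099^1.25 = 13.0559
f*(7.8099) = 13.0559 / 1.25 = 10.4447


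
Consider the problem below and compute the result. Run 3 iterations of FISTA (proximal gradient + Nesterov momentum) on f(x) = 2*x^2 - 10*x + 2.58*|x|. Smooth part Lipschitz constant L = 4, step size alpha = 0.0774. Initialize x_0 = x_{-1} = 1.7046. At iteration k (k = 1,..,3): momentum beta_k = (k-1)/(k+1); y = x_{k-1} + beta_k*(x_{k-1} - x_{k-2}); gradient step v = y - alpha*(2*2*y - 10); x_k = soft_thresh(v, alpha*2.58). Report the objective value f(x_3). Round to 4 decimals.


FISTA on f(x) = 2*x^2 - 10*x + 2.58*|x|
L = 4, alpha = 0.0774
Iteration 1: beta = 0.0, y = 1.7046 + 0.0*(1.7046 - 1.7046) = 1.7046
  grad(y) = -3.1816, v = y - alpha*grad = 1.9509
  prox(v) = soft_thresh(1.9509, 0.1997) = 1.7512
Iteration 2: beta = 0.3333, y = 1.7512 + 0.3333*(1.7512 - 1.7046) = 1.7667
  grad(y) = -2.9333, v = y - alpha*grad = 1.9937
  prox(v) = soft_thresh(1.9937, 0.1997) = 1.794
Iteration 3: beta = 0.5, y = 1.794 + 0.5*(1.794 - 1.7512) = 1.8155
  grad(y) = -2.7382, v = y - alpha*grad = 2.0274
  prox(v) = soft_thresh(2.0274, 0.1997) = 1.8277
f(x_3) = 2*1.8277^2 - 10*1.8277 + 2.58*|1.8277| = -6.8806


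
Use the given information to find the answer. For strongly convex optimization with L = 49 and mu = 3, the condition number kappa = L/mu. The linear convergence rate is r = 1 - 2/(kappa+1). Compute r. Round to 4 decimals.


Step 1: Compute the condition number.
kappa = L/mu = 49/3 = 16.3333
Step 2: Compute the convergence rate.
r = 1 - 2/(kappa + 1) = 1 - 2*mu/(L + mu) = (L - mu)/(L + mu) = 46/52 = 0.8846


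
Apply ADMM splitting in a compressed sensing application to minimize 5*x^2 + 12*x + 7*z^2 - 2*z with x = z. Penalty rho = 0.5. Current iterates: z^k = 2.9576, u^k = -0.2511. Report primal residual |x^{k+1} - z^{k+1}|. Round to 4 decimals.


ADMM iteration with rho = 0.5, z^k = 2.9576, u^k = -0.2511
Step 1: x-update.
Minimize 5*x^2 + 12*x + (0.5/2)*(x - 2.9576 - 0.2511)^2
FOC: (2*5 + 0.5)*x = -12 + 0.5*(2.9576 + 0.2511)
x^{k+1} = -0.9901
Step 2: z-update.
Minimize 7*z^2 - 2*z + (0.5/2)*(-0.9901 - z - 0.2511)^2
FOC: (2*7 + 0.5)*z = 2 + 0.5*(-0.9901 - 0.2511)
z^{k+1} = 0.0951
Step 3: u-update.
u^{k+1} = -0.2511 - 0.9901 - 0.0951 = -1.3363
Step 4: Primal residual = |-0.9901 - 0.0951| = 1.0852


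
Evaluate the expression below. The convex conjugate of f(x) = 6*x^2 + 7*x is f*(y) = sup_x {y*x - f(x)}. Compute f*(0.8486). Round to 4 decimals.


f*(y) = sup_x {y*x - a*x^2 - b*x} = sup_x {(y-b)*x - a*x^2}
FOC: (y - b) - 2a*x = 0 => x* = (y - b)/(2a)
x* = (0.8486 - 7)/(2*6) = -0.5126
f*(0.8486) = (y-b)^2/(4a) = (0.8486 - 7)^2/(4*6)
= 37.8397/24 = 1.5767


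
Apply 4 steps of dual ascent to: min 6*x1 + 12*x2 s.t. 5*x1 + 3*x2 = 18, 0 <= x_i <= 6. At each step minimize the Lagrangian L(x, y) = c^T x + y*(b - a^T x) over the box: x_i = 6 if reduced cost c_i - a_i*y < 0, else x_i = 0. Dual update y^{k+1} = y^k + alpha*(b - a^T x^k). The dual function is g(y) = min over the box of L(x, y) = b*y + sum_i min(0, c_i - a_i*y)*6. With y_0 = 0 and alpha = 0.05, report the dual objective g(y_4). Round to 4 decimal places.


Dual ascent for LP: min 6*x1 + 12*x2, 5*x1 + 3*x2 = 18, 0 <= x_i <= 6
Step 1: y^k = 0.0, reduced costs: (6.0, 12.0)
  x^k = (0.0, 0.0), subgradient = b - a^T x = 18.0
  y^{k+1} = 0.0 + 0.05*18.0 = 0.9
Step 2: y^k = 0.9, reduced costs: (1.5, 9.3)
  x^k = (0.0, 0.0), subgradient = b - a^T x = 18.0
  y^{k+1} = 0.9 + 0.05*18.0 = 1.8
Step 3: y^k = 1.8, reduced costs: (-3.0, 6.6)
  x^k = (6.0, 0.0), subgradient = b - a^T x = -12.0
  y^{k+1} = 1.8 + 0.05*-12.0 = 1.2
Step 4: y^k = 1.2, reduced costs: (0.0, 8.4)
  x^k = (0.0, 0.0), subgradient = b - a^T x = 18.0
  y^{k+1} = 1.2 + 0.05*18.0 = 2.1
Dual objective at y_4 = 2.1: reduced costs (-4.5, 5.7), box minimizer x = (6.0, 0.0)
g(y_4) = b*y + (c1 - a1*y)*x1 + (c2 - a2*y)*x2 = 18*2.1 + (-4.5)*6.0 + 5.7*0.0 = 37.8 - 27.0 + 0.0 = 10.8


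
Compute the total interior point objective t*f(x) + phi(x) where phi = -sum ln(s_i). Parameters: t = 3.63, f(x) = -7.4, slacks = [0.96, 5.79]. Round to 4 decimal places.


Step 1: Compute log-barrier.
ln values: [-0.0408, 1.7561]
phi = -(-0.0408 + 1.7561) = -1.7153
Step 2: Compute augmented objective.
t*f(x) = 3.63*-7.4 = -26.862
Total = -26.862 - 1.7153 = -28.5773


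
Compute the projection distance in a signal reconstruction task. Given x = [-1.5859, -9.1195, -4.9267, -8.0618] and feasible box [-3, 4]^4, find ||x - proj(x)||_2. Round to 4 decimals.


Project each component onto [-3, 4].
clip(-1.5859) = -1.5859, clip(-9.1195) = -3.0, clip(-4.9267) = -3.0, clip(-8.0618) = -3.0
Projection = [-1.5859, -3.0, -3.0, -3.0]
Squared diffs: [0.0, 37.4483, 3.7122, 25.6218]
Distance = sqrt(66.7823) = 8.172


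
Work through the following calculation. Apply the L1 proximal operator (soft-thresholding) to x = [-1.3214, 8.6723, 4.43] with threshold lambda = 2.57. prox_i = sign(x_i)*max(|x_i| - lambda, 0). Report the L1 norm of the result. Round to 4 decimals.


Soft-thresholding with lambda = 2.57:
prox(-1.3214) = sign(-1.3214)*max(|-1.3214| - 2.57, 0) = 0.0
prox(8.6723) = sign(8.6723)*max(|8.6723| - 2.57, 0) = 6.1023
prox(4.43) = sign(4.43)*max(|4.43| - 2.57, 0) = 1.86
prox(x) = [0.0, 6.1023, 1.86]
||prox(x)||_1 = 0.0 + 6.1023 + 1.86 = 7.9623
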